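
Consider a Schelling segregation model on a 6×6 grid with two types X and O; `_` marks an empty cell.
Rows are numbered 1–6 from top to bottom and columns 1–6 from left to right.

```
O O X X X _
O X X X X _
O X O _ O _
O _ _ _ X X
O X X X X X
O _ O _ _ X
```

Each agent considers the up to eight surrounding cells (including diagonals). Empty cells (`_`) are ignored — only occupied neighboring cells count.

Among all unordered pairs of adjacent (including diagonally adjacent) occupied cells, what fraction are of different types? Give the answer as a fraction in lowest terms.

23/57

Scan each occupied cell's neighbors to the right and below (and the two forward diagonals) so each pair is counted once.
Row 1: O(1,1)–O(1,2)= O(1,1)–O(2,1)= O(1,1)–X(2,2)≠ O(1,2)–X(1,3)≠ O(1,2)–X(2,2)≠ O(1,2)–X(2,3)≠ O(1,2)–O(2,1)= X(1,3)–X(1,4)= X(1,3)–X(2,3)= X(1,3)–X(2,4)= X(1,3)–X(2,2)= X(1,4)–X(1,5)= X(1,4)–X(2,4)= X(1,4)–X(2,5)= X(1,4)–X(2,3)= X(1,5)–X(2,5)= X(1,5)–X(2,4)=  → 4/17 unlike.
Row 2: O(2,1)–X(2,2)≠ O(2,1)–O(3,1)= O(2,1)–X(3,2)≠ X(2,2)–X(2,3)= X(2,2)–X(3,2)= X(2,2)–O(3,3)≠ X(2,2)–O(3,1)≠ X(2,3)–X(2,4)= X(2,3)–O(3,3)≠ X(2,3)–X(3,2)= X(2,4)–X(2,5)= X(2,4)–O(3,5)≠ X(2,4)–O(3,3)≠ X(2,5)–O(3,5)≠  → 8/14 unlike.
Row 3: O(3,1)–X(3,2)≠ O(3,1)–O(4,1)= X(3,2)–O(3,3)≠ X(3,2)–O(4,1)≠ O(3,5)–X(4,5)≠ O(3,5)–X(4,6)≠  → 5/6 unlike.
Row 4: O(4,1)–O(5,1)= O(4,1)–X(5,2)≠ X(4,5)–X(4,6)= X(4,5)–X(5,5)= X(4,5)–X(5,6)= X(4,5)–X(5,4)= X(4,6)–X(5,6)= X(4,6)–X(5,5)=  → 1/8 unlike.
Row 5: O(5,1)–X(5,2)≠ O(5,1)–O(6,1)= X(5,2)–X(5,3)= X(5,2)–O(6,3)≠ X(5,2)–O(6,1)≠ X(5,3)–X(5,4)= X(5,3)–O(6,3)≠ X(5,4)–X(5,5)= X(5,4)–O(6,3)≠ X(5,5)–X(5,6)= X(5,5)–X(6,6)= X(5,6)–X(6,6)=  → 5/12 unlike.
Total adjacent occupied pairs: 57; unlike-type pairs: 23.
23/57 is already in lowest terms.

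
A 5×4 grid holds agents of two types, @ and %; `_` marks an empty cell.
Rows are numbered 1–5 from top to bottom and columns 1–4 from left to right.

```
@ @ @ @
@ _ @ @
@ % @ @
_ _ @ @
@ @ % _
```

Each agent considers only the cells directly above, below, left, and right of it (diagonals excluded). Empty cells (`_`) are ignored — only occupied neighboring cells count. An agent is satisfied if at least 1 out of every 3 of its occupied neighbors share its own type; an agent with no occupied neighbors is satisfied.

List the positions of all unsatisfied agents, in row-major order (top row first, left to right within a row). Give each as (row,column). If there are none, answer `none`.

(3,2), (5,3)

(1,1)@ 2/2 ✓
(1,2)@ 2/2 ✓
(1,3)@ 3/3 ✓
(1,4)@ 2/2 ✓
(2,1)@ 2/2 ✓
(2,3)@ 3/3 ✓
(2,4)@ 3/3 ✓
(3,1)@ 1/2 ✓
(3,2)% 0/2 ✗
(3,3)@ 3/4 ✓
(3,4)@ 3/3 ✓
(4,3)@ 2/3 ✓
(4,4)@ 2/2 ✓
(5,1)@ 1/1 ✓
(5,2)@ 1/2 ✓
(5,3)% 0/2 ✗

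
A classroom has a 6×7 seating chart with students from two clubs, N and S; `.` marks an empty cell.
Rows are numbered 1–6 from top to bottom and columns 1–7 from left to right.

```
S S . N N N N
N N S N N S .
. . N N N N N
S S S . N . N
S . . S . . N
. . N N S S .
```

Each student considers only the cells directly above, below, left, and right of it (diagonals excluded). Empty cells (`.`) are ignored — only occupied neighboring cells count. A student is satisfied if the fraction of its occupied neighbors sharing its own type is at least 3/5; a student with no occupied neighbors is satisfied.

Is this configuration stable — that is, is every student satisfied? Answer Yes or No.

No

(1,1)S 1/2 unhappy
(1,2)S 1/2 unhappy
(1,4)N 2/2 ok
(1,5)N 3/3 ok
(1,6)N 2/3 ok
(1,7)N 1/1 ok
(2,1)N 1/2 unhappy
(2,2)N 1/3 unhappy
(2,3)S 0/3 unhappy
(2,4)N 3/4 ok
(2,5)N 3/4 ok
(2,6)S 0/3 unhappy
(3,3)N 1/3 unhappy
(3,4)N 3/3 ok
(3,5)N 4/4 ok
(3,6)N 2/3 ok
(3,7)N 2/2 ok
(4,1)S 2/2 ok
(4,2)S 2/2 ok
(4,3)S 1/2 unhappy
(4,5)N 1/1 ok
(4,7)N 2/2 ok
(5,1)S 1/1 ok
(5,4)S 0/1 unhappy
(5,7)N 1/1 ok
(6,3)N 1/1 ok
(6,4)N 1/3 unhappy
(6,5)S 1/2 unhappy
(6,6)S 1/1 ok
For instance (1,1) has only 1/2 same-type neighbors, below 3/5.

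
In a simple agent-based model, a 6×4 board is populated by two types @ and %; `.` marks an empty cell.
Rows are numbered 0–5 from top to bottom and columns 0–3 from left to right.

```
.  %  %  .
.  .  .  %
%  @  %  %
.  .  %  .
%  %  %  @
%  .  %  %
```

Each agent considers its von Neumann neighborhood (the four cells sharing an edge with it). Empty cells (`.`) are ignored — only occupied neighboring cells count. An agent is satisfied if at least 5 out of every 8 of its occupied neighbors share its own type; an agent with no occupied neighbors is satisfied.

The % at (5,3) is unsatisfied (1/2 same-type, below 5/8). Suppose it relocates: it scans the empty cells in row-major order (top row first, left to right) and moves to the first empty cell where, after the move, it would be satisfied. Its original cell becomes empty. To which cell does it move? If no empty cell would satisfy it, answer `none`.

Vacating (5,3). Empty cells in order:
  (0,0): 1/1 same-type → satisfied — stop here.

(0,0)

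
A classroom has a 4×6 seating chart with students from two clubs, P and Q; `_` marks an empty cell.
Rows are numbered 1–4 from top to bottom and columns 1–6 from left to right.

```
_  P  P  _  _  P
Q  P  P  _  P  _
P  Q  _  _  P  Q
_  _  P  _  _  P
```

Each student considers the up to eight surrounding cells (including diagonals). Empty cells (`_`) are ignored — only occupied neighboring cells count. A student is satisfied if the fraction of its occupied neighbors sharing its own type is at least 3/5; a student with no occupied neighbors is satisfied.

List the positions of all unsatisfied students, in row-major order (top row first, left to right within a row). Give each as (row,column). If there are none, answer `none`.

Row 1: (1,2)P 3/4 satisfied · (1,3)P 3/3 satisfied · (1,6)P 1/1 satisfied
Row 2: (2,1)Q 1/4 not · (2,2)P 4/6 satisfied · (2,3)P 3/4 satisfied · (2,5)P 2/3 satisfied
Row 3: (3,1)P 1/3 not · (3,2)Q 1/5 not · (3,5)P 2/3 satisfied · (3,6)Q 0/3 not
Row 4: (4,3)P 0/1 not · (4,6)P 1/2 not

(2,1), (3,1), (3,2), (3,6), (4,3), (4,6)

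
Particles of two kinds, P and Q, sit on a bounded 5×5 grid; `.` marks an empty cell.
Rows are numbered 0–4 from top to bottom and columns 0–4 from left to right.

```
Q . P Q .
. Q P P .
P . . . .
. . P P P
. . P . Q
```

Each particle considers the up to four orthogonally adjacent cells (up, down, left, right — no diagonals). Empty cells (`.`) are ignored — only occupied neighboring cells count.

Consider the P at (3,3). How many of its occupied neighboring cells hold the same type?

Occupied neighbors of (3,3): (3,2)=P, (3,4)=P.
Same type (P): 2 of 2.

2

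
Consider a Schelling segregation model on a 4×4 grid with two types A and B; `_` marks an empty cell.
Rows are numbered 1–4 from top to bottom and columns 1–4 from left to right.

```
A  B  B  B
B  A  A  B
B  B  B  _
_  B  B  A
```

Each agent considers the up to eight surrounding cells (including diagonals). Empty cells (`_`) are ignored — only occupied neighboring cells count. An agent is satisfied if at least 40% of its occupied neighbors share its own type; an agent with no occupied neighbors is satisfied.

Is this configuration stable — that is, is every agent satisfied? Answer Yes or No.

Row 1: (1,1)A 1/3 not · (1,2)B 2/5 satisfied · (1,3)B 3/5 satisfied · (1,4)B 2/3 satisfied
Row 2: (2,1)B 3/5 satisfied · (2,2)A 2/8 not · (2,3)A 1/7 not · (2,4)B 3/4 satisfied
Row 3: (3,1)B 3/4 satisfied · (3,2)B 5/7 satisfied · (3,3)B 4/7 satisfied
Row 4: (4,2)B 4/4 satisfied · (4,3)B 3/4 satisfied · (4,4)A 0/2 not
For instance (1,1) has only 1/3 same-type neighbors, below 2/5.

No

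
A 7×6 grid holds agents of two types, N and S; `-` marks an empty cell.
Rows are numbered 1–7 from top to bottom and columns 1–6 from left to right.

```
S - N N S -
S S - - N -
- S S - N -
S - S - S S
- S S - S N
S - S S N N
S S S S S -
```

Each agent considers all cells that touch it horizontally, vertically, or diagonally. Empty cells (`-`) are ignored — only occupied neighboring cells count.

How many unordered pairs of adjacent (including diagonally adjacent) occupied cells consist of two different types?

14

Scan each occupied cell's neighbors to the right and below (and the two forward diagonals) so each pair is counted once.
Row 1: S(1,1)–S(2,1)= S(1,1)–S(2,2)= N(1,3)–N(1,4)= N(1,3)–S(2,2)≠ N(1,4)–S(1,5)≠ N(1,4)–N(2,5)= S(1,5)–N(2,5)≠  → 3/7 unlike.
Row 2: S(2,1)–S(2,2)= S(2,1)–S(3,2)= S(2,2)–S(3,2)= S(2,2)–S(3,3)= N(2,5)–N(3,5)=  → 0/5 unlike.
Row 3: S(3,2)–S(3,3)= S(3,2)–S(4,3)= S(3,2)–S(4,1)= S(3,3)–S(4,3)= N(3,5)–S(4,5)≠ N(3,5)–S(4,6)≠  → 2/6 unlike.
Row 4: S(4,1)–S(5,2)= S(4,3)–S(5,3)= S(4,3)–S(5,2)= S(4,5)–S(4,6)= S(4,5)–S(5,5)= S(4,5)–N(5,6)≠ S(4,6)–N(5,6)≠ S(4,6)–S(5,5)=  → 2/8 unlike.
Row 5: S(5,2)–S(5,3)= S(5,2)–S(6,3)= S(5,2)–S(6,1)= S(5,3)–S(6,3)= S(5,3)–S(6,4)= S(5,5)–N(5,6)≠ S(5,5)–N(6,5)≠ S(5,5)–N(6,6)≠ S(5,5)–S(6,4)= N(5,6)–N(6,6)= N(5,6)–N(6,5)=  → 3/11 unlike.
Row 6: S(6,1)–S(7,1)= S(6,1)–S(7,2)= S(6,3)–S(6,4)= S(6,3)–S(7,3)= S(6,3)–S(7,4)= S(6,3)–S(7,2)= S(6,4)–N(6,5)≠ S(6,4)–S(7,4)= S(6,4)–S(7,5)= S(6,4)–S(7,3)= N(6,5)–N(6,6)= N(6,5)–S(7,5)≠ N(6,5)–S(7,4)≠ N(6,6)–S(7,5)≠  → 4/14 unlike.
Row 7: S(7,1)–S(7,2)= S(7,2)–S(7,3)= S(7,3)–S(7,4)= S(7,4)–S(7,5)=  → 0/4 unlike.
Total adjacent occupied pairs: 55; unlike-type pairs: 14.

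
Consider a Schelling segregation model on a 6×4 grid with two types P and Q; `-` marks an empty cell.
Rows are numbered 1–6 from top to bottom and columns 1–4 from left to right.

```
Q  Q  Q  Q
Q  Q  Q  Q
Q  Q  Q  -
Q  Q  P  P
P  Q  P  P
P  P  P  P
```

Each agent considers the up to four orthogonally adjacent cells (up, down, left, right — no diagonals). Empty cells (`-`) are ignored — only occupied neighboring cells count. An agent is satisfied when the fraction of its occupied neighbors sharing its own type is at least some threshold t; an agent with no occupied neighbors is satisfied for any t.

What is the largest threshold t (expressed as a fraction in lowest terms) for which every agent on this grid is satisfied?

1/4

Row 1: (1,1)Q 2/2 · (1,2)Q 3/3 · (1,3)Q 3/3 · (1,4)Q 2/2
Row 2: (2,1)Q 3/3 · (2,2)Q 4/4 · (2,3)Q 4/4 · (2,4)Q 2/2
Row 3: (3,1)Q 3/3 · (3,2)Q 4/4 · (3,3)Q 2/3
Row 4: (4,1)Q 2/3 · (4,2)Q 3/4 · (4,3)P 2/4 · (4,4)P 2/2
Row 5: (5,1)P 1/3 · (5,2)Q 1/4 · (5,3)P 3/4 · (5,4)P 3/3
Row 6: (6,1)P 2/2 · (6,2)P 2/3 · (6,3)P 3/3 · (6,4)P 2/2
The smallest same-type fraction is 1/4 at (5,2), which reduces to 1/4. Any threshold above that leaves this agent unsatisfied.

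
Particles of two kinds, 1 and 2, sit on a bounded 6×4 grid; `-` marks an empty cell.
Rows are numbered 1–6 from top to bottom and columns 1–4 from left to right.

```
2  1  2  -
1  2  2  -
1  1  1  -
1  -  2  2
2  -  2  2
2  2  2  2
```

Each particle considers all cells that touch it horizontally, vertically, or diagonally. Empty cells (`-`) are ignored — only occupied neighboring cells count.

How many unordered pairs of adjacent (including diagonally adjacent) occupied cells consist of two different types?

Scan each occupied cell's neighbors to the right and below (and the two forward diagonals) so each pair is counted once.
Row 1: 2(1,1)–1(1,2)≠ 2(1,1)–1(2,1)≠ 2(1,1)–2(2,2)= 1(1,2)–2(1,3)≠ 1(1,2)–2(2,2)≠ 1(1,2)–2(2,3)≠ 1(1,2)–1(2,1)= 2(1,3)–2(2,3)= 2(1,3)–2(2,2)=  → 5/9 unlike.
Row 2: 1(2,1)–2(2,2)≠ 1(2,1)–1(3,1)= 1(2,1)–1(3,2)= 2(2,2)–2(2,3)= 2(2,2)–1(3,2)≠ 2(2,2)–1(3,3)≠ 2(2,2)–1(3,1)≠ 2(2,3)–1(3,3)≠ 2(2,3)–1(3,2)≠  → 6/9 unlike.
Row 3: 1(3,1)–1(3,2)= 1(3,1)–1(4,1)= 1(3,2)–1(3,3)= 1(3,2)–2(4,3)≠ 1(3,2)–1(4,1)= 1(3,3)–2(4,3)≠ 1(3,3)–2(4,4)≠  → 3/7 unlike.
Row 4: 1(4,1)–2(5,1)≠ 2(4,3)–2(4,4)= 2(4,3)–2(5,3)= 2(4,3)–2(5,4)= 2(4,4)–2(5,4)= 2(4,4)–2(5,3)=  → 1/6 unlike.
Row 5: 2(5,1)–2(6,1)= 2(5,1)–2(6,2)= 2(5,3)–2(5,4)= 2(5,3)–2(6,3)= 2(5,3)–2(6,4)= 2(5,3)–2(6,2)= 2(5,4)–2(6,4)= 2(5,4)–2(6,3)=  → 0/8 unlike.
Row 6: 2(6,1)–2(6,2)= 2(6,2)–2(6,3)= 2(6,3)–2(6,4)=  → 0/3 unlike.
Total adjacent occupied pairs: 42; unlike-type pairs: 15.

15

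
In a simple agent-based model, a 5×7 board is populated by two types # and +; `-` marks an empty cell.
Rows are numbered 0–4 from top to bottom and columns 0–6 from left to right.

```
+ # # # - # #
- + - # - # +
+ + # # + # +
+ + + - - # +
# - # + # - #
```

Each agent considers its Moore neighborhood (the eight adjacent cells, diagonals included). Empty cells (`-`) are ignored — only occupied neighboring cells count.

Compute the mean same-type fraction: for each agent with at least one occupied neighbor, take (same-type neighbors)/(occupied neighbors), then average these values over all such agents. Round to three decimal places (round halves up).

0.490

(0,0)+ 1/2
(0,1)# 1/3
(0,2)# 3/4
(0,3)# 2/2
(0,5)# 2/3
(0,6)# 2/3
(1,1)+ 3/6
(1,3)# 4/5
(1,5)# 3/6
(1,6)+ 1/5
(2,0)+ 4/4
(2,1)+ 5/6
(2,2)# 2/6
(2,3)# 2/4
(2,4)+ 0/5
(2,5)# 2/6
(2,6)+ 2/5
(3,0)+ 3/4
(3,1)+ 4/7
(3,2)+ 3/6
(3,5)# 3/6
(3,6)+ 1/4
(4,0)# 0/2
(4,2)# 0/3
(4,3)+ 1/3
(4,4)# 1/2
(4,6)# 1/2
Sum over 27 agents: 1/2 + 1/3 + 3/4 + 2/2 + 2/3 + 2/3 + 3/6 + 4/5 + 3/6 + 1/5 + 4/4 + 5/6 + 2/6 + 2/4 + 0/5 + 2/6 + 2/5 + 3/4 + 4/7 + 3/6 + 3/6 + 1/4 + 0/2 + 0/3 + 1/3 + 1/2 + 1/2 = 1851/140; mean = 1851/140 ÷ 27 = 617/1260 = 0.489682… → 0.490.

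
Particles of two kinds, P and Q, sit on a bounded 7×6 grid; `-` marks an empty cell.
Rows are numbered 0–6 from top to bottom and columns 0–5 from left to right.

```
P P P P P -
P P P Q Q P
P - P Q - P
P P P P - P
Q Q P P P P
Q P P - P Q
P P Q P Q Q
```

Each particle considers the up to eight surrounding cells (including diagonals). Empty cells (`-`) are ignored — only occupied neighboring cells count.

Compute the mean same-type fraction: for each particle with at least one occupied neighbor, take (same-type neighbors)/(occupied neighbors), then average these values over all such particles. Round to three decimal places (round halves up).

0.648

(0,0)P 3/3
(0,1)P 5/5
(0,2)P 4/5
(0,3)P 3/5
(0,4)P 2/4
(1,0)P 4/4
(1,1)P 7/7
(1,2)P 5/7
(1,3)Q 2/7
(1,4)Q 2/6
(1,5)P 2/3
(2,0)P 4/4
(2,2)P 5/7
(2,3)Q 2/6
(2,5)P 2/3
(3,0)P 2/4
(3,1)P 5/7
(3,2)P 5/7
(3,3)P 5/6
(3,5)P 3/3
(4,0)Q 2/5
(4,1)Q 2/8
(4,2)P 6/7
(4,3)P 6/6
(4,4)P 5/6
(4,5)P 3/4
(5,0)Q 2/5
(5,1)P 4/8
(5,2)P 5/7
(5,4)P 4/7
(5,5)Q 2/5
(6,0)P 2/3
(6,1)P 3/5
(6,2)Q 0/4
(6,3)P 2/4
(6,4)Q 2/4
(6,5)Q 2/3
Sum over 37 particles: 3/3 + 5/5 + 4/5 + 3/5 + 2/4 + 4/4 + 7/7 + 5/7 + 2/7 + 2/6 + 2/3 + 4/4 + 5/7 + 2/6 + 2/3 + 2/4 + 5/7 + 5/7 + 5/6 + 3/3 + 2/5 + 2/8 + 6/7 + 6/6 + 5/6 + 3/4 + 2/5 + 4/8 + 5/7 + 4/7 + 2/5 + 2/3 + 3/5 + 0/4 + 2/4 + 2/4 + 2/3 = 1679/70; mean = 1679/70 ÷ 37 = 1679/2590 = 0.648262… → 0.648.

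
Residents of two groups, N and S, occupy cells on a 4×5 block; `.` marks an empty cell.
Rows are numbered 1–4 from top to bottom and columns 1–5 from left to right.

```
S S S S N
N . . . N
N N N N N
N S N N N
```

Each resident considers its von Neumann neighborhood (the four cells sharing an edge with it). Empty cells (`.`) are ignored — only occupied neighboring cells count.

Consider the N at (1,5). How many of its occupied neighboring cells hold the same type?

Occupied neighbors of (1,5): (2,5)=N, (1,4)=S.
Same type (N): 1 of 2.

1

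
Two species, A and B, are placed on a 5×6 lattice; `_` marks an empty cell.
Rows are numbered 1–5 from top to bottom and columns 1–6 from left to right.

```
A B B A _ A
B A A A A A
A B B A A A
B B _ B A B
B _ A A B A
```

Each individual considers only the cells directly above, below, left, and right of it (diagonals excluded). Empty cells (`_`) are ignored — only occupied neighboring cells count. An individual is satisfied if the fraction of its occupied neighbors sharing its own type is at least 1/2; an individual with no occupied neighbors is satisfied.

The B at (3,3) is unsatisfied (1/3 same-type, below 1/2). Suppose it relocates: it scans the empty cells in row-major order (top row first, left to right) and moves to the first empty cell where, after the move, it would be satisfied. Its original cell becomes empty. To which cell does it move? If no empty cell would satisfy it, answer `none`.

Vacating (3,3). Empty cells in order:
  (1,5): 0/3 same-type → still unsatisfied.
  (4,3): 2/3 same-type → satisfied — stop here.

(4,3)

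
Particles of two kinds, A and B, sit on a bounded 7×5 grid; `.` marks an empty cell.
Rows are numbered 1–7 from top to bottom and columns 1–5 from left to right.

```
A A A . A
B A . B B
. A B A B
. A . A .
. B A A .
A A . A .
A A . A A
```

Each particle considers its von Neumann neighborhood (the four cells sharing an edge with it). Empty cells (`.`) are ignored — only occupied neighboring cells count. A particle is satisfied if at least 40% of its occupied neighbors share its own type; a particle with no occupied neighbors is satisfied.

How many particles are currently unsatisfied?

(1,1)A 1/2 satisfied
(1,2)A 3/3 satisfied
(1,3)A 1/1 satisfied
(1,5)A 0/1 not
(2,1)B 0/2 not
(2,2)A 2/3 satisfied
(2,4)B 1/2 satisfied
(2,5)B 2/3 satisfied
(3,2)A 2/3 satisfied
(3,3)B 0/2 not
(3,4)A 1/4 not
(3,5)B 1/2 satisfied
(4,2)A 1/2 satisfied
(4,4)A 2/2 satisfied
(5,2)B 0/3 not
(5,3)A 1/2 satisfied
(5,4)A 3/3 satisfied
(6,1)A 2/2 satisfied
(6,2)A 2/3 satisfied
(6,4)A 2/2 satisfied
(7,1)A 2/2 satisfied
(7,2)A 2/2 satisfied
(7,4)A 2/2 satisfied
(7,5)A 1/1 satisfied
Unsatisfied: (1,5), (2,1), (3,3), (3,4), (5,2) — 5 in total.

5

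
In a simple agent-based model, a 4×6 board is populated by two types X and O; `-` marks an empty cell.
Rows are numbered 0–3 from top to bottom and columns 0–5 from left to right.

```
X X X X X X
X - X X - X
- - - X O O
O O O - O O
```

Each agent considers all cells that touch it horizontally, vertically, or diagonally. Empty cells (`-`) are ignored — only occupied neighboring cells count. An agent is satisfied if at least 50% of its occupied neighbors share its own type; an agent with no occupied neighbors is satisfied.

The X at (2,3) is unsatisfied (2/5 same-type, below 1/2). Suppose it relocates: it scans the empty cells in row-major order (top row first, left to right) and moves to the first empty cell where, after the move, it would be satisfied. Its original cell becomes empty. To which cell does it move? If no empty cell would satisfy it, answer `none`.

(1,1)

Vacating (2,3). Empty cells in order:
  (1,1): 5/5 same-type → satisfied — stop here.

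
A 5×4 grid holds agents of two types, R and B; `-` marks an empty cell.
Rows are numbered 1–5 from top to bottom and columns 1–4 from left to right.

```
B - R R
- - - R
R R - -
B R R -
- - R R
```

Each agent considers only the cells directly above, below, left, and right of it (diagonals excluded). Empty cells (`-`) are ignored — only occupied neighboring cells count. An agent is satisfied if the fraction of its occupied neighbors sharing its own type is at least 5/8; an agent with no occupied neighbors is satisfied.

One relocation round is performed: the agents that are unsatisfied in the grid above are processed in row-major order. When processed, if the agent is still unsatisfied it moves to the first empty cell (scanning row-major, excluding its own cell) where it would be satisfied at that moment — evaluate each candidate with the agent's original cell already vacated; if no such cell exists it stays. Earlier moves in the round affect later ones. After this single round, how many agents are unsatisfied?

0

Initially unsatisfied (in order): (3,1), (4,1).
  (3,1) → (2,2).
  (4,1) → (5,1).
Resulting grid:
B - R R
- R - R
- R - -
- R R -
B - R R
All satisfied now.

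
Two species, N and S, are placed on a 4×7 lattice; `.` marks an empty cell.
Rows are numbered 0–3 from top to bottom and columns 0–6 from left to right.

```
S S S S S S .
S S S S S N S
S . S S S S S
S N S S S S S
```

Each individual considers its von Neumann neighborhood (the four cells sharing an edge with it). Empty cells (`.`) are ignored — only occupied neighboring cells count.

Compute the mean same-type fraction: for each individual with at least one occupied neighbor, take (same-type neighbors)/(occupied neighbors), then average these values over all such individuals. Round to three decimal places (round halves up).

0.833

(0,0)S 2/2
(0,1)S 3/3
(0,2)S 3/3
(0,3)S 3/3
(0,4)S 3/3
(0,5)S 1/2
(1,0)S 3/3
(1,1)S 3/3
(1,2)S 4/4
(1,3)S 4/4
(1,4)S 3/4
(1,5)N 0/4
(1,6)S 1/2
(2,0)S 2/2
(2,2)S 3/3
(2,3)S 4/4
(2,4)S 4/4
(2,5)S 3/4
(2,6)S 3/3
(3,0)S 1/2
(3,1)N 0/2
(3,2)S 2/3
(3,3)S 3/3
(3,4)S 3/3
(3,5)S 3/3
(3,6)S 2/2
Sum over 26 individuals: 2/2 + 3/3 + 3/3 + 3/3 + 3/3 + 1/2 + 3/3 + 3/3 + 4/4 + 4/4 + 3/4 + 0/4 + 1/2 + 2/2 + 3/3 + 4/4 + 4/4 + 3/4 + 3/3 + 1/2 + 0/2 + 2/3 + 3/3 + 3/3 + 3/3 + 2/2 = 65/3; mean = 65/3 ÷ 26 = 5/6 = 0.833333… → 0.833.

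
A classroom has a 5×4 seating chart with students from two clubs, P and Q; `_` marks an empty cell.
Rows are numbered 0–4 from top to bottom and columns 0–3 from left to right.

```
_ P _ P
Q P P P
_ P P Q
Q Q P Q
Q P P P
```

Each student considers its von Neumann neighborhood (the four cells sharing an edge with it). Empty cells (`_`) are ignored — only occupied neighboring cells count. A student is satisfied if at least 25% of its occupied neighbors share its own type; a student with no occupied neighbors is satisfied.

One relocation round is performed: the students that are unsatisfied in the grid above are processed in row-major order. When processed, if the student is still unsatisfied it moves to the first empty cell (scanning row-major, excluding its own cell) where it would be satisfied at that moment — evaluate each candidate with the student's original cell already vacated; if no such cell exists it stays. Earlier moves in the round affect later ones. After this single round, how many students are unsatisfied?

Initially unsatisfied (in order): (1,0).
  (1,0) → (2,0).
Resulting grid:
_ P _ P
_ P P P
Q P P Q
Q Q P Q
Q P P P
All satisfied now.

0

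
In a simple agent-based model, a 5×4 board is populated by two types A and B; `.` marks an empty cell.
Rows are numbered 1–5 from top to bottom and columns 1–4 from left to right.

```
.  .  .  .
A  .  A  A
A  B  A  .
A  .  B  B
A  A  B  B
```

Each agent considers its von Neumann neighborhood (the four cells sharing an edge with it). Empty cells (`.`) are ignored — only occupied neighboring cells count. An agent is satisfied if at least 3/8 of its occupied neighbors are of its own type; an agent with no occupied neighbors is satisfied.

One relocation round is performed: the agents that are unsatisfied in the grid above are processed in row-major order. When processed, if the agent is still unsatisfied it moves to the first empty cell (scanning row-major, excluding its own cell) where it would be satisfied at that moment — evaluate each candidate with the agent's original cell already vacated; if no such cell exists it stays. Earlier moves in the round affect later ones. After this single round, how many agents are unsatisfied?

0

Initially unsatisfied (in order): (3,2), (3,3).
  (3,2) → (1,2).
  (3,3): now satisfied by earlier moves; stays.
Resulting grid:
. B . .
A . A A
A . A .
A . B B
A A B B
All satisfied now.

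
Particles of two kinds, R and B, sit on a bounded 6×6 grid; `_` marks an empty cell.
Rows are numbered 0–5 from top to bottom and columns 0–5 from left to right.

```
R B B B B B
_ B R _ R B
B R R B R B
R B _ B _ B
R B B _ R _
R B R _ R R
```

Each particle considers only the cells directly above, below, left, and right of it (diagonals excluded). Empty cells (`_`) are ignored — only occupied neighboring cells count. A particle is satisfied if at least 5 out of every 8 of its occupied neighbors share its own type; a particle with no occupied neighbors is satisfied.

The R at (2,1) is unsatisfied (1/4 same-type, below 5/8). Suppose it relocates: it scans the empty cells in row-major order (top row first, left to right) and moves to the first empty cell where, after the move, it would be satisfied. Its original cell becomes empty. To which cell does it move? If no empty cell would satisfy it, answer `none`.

(4,5)

Vacating (2,1). Empty cells in order:
  (1,0): 1/3 same-type → still unsatisfied.
  (1,3): 2/4 same-type → still unsatisfied.
  (3,2): 1/4 same-type → still unsatisfied.
  (3,4): 2/4 same-type → still unsatisfied.
  (4,3): 1/3 same-type → still unsatisfied.
  (4,5): 2/3 same-type → satisfied — stop here.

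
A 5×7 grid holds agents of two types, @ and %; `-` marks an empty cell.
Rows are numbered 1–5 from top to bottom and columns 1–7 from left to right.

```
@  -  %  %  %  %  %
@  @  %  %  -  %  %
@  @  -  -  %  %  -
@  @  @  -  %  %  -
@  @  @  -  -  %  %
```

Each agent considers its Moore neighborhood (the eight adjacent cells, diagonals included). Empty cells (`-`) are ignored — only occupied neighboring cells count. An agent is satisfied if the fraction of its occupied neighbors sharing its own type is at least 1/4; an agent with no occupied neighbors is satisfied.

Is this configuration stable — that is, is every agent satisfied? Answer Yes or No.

Row 1: (1,1)@ 2/2 ✓ · (1,3)% 3/4 ✓ · (1,4)% 4/4 ✓ · (1,5)% 4/4 ✓ · (1,6)% 4/4 ✓ · (1,7)% 3/3 ✓
Row 2: (2,1)@ 4/4 ✓ · (2,2)@ 4/6 ✓ · (2,3)% 3/5 ✓ · (2,4)% 5/5 ✓ · (2,6)% 6/6 ✓ · (2,7)% 4/4 ✓
Row 3: (3,1)@ 5/5 ✓ · (3,2)@ 6/7 ✓ · (3,5)% 5/5 ✓ · (3,6)% 5/5 ✓
Row 4: (4,1)@ 5/5 ✓ · (4,2)@ 7/7 ✓ · (4,3)@ 4/4 ✓ · (4,5)% 4/4 ✓ · (4,6)% 5/5 ✓
Row 5: (5,1)@ 3/3 ✓ · (5,2)@ 5/5 ✓ · (5,3)@ 3/3 ✓ · (5,6)% 3/3 ✓ · (5,7)% 2/2 ✓
All meet the threshold, so the configuration is stable.

Yes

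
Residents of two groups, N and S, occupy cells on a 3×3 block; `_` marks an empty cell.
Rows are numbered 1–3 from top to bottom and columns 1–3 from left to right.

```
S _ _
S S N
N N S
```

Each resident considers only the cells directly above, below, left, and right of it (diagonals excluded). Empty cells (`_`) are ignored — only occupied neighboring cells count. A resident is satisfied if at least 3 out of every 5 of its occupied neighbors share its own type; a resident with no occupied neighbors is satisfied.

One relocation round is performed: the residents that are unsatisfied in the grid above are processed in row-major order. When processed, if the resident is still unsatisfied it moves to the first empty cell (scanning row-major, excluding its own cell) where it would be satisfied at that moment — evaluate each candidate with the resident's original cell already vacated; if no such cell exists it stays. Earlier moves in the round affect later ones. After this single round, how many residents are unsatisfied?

5

Initially unsatisfied (in order): (2,2), (2,3), (3,1), (3,2), (3,3).
  (2,2) → (1,2).
  (2,3): no empty cell satisfies it; stays.
  (3,1): no empty cell satisfies it; stays.
  (3,2): no empty cell satisfies it; stays.
  (3,3): no empty cell satisfies it; stays.
Resulting grid:
S S _
S _ N
N N S
Unsatisfied now: (2,1), (2,3), (3,1), (3,2), (3,3).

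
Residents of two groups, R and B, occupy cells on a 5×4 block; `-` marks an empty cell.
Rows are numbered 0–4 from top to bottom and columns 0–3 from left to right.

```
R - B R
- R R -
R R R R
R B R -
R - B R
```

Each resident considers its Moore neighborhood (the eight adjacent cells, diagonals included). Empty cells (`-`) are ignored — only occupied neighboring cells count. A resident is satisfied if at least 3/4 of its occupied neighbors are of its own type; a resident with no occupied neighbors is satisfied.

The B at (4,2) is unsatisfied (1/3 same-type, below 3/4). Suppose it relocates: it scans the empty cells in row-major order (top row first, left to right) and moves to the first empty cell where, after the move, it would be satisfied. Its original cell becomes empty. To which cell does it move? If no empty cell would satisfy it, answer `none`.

Vacating (4,2). Empty cells in order:
  (0,1): 1/4 same-type → still unsatisfied.
  (1,0): 0/4 same-type → still unsatisfied.
  (1,3): 1/5 same-type → still unsatisfied.
  (3,3): 0/4 same-type → still unsatisfied.
  (4,1): 1/4 same-type → still unsatisfied.

none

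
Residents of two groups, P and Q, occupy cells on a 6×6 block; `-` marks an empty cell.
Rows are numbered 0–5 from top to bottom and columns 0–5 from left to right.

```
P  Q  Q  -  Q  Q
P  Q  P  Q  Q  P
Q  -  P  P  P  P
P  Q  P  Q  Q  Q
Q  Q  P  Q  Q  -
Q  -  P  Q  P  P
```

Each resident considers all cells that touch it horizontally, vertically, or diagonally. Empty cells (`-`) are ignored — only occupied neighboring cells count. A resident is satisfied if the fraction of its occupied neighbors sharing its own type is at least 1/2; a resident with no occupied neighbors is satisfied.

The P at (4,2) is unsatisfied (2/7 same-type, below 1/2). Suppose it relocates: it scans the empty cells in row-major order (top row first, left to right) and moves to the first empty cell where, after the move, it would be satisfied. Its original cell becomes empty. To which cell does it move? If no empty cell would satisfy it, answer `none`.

Vacating (4,2). Empty cells in order:
  (0,3): 1/5 same-type → still unsatisfied.
  (2,1): 5/8 same-type → satisfied — stop here.

(2,1)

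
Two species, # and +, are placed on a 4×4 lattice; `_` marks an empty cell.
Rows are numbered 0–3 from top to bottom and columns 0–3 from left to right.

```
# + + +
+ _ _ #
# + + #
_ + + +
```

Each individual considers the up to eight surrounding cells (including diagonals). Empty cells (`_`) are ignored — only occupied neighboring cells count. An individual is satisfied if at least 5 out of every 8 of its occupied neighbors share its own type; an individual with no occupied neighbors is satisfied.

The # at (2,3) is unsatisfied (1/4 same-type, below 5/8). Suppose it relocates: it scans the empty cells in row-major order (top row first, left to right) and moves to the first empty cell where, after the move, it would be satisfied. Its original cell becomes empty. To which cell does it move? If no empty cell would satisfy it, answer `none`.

Vacating (2,3). Empty cells in order:
  (1,1): 2/7 same-type → still unsatisfied.
  (1,2): 1/6 same-type → still unsatisfied.
  (3,0): 1/3 same-type → still unsatisfied.

none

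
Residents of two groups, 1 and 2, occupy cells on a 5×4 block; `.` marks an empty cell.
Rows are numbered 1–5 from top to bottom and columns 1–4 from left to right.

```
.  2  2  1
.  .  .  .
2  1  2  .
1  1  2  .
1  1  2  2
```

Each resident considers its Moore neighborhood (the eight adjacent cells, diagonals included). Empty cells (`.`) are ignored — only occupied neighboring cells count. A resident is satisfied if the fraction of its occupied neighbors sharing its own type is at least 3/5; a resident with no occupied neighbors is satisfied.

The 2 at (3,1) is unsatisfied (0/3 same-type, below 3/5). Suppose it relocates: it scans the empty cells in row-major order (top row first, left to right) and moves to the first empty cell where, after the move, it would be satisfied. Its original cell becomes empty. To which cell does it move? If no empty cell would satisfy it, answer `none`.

(1,1)

Vacating (3,1). Empty cells in order:
  (1,1): 1/1 same-type → satisfied — stop here.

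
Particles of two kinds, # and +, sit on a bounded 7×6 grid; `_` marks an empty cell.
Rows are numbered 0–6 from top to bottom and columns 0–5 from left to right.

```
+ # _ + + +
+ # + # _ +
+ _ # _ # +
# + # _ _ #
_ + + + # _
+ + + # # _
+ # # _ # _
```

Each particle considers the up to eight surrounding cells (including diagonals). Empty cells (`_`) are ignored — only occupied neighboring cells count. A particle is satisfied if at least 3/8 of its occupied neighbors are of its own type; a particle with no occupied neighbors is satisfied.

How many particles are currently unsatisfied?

(0,0)+ 1/3 unhappy
(0,1)# 1/4 unhappy
(0,3)+ 2/3 ok
(0,4)+ 3/4 ok
(0,5)+ 2/2 ok
(1,0)+ 2/4 ok
(1,1)# 2/6 unhappy
(1,2)+ 1/5 unhappy
(1,3)# 2/5 ok
(1,5)+ 3/4 ok
(2,0)+ 2/4 ok
(2,2)# 3/5 ok
(2,4)# 2/4 ok
(2,5)+ 1/3 unhappy
(3,0)# 0/3 unhappy
(3,1)+ 3/6 ok
(3,2)# 1/5 unhappy
(3,5)# 2/3 ok
(4,1)+ 5/7 ok
(4,2)+ 5/7 ok
(4,3)+ 2/6 unhappy
(4,4)# 3/4 ok
(5,0)+ 3/4 ok
(5,1)+ 5/7 ok
(5,2)+ 4/7 ok
(5,3)# 4/7 ok
(5,4)# 3/4 ok
(6,0)+ 2/3 ok
(6,1)# 1/5 unhappy
(6,2)# 2/4 ok
(6,4)# 2/2 ok
Unsatisfied: (0,0), (0,1), (1,1), (1,2), (2,5), (3,0), (3,2), (4,3), (6,1) — 9 in total.

9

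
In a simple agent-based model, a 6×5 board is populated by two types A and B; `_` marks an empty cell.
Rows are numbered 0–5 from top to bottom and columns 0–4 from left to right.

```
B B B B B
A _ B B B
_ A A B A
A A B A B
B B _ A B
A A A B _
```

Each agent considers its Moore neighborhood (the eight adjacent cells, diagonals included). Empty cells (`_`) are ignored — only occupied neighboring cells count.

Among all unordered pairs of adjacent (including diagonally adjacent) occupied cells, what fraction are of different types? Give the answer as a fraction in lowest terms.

31/66

Scan each occupied cell's neighbors to the right and below (and the two forward diagonals) so each pair is counted once.
Row 0: B(0,0)–B(0,1)= B(0,0)–A(1,0)≠ B(0,1)–B(0,2)= B(0,1)–B(1,2)= B(0,1)–A(1,0)≠ B(0,2)–B(0,3)= B(0,2)–B(1,2)= B(0,2)–B(1,3)= B(0,3)–B(0,4)= B(0,3)–B(1,3)= B(0,3)–B(1,4)= B(0,3)–B(1,2)= B(0,4)–B(1,4)= B(0,4)–B(1,3)=  → 2/14 unlike.
Row 1: A(1,0)–A(2,1)= B(1,2)–B(1,3)= B(1,2)–A(2,2)≠ B(1,2)–B(2,3)= B(1,2)–A(2,1)≠ B(1,3)–B(1,4)= B(1,3)–B(2,3)= B(1,3)–A(2,4)≠ B(1,3)–A(2,2)≠ B(1,4)–A(2,4)≠ B(1,4)–B(2,3)=  → 5/11 unlike.
Row 2: A(2,1)–A(2,2)= A(2,1)–A(3,1)= A(2,1)–B(3,2)≠ A(2,1)–A(3,0)= A(2,2)–B(2,3)≠ A(2,2)–B(3,2)≠ A(2,2)–A(3,3)= A(2,2)–A(3,1)= B(2,3)–A(2,4)≠ B(2,3)–A(3,3)≠ B(2,3)–B(3,4)= B(2,3)–B(3,2)= A(2,4)–B(3,4)≠ A(2,4)–A(3,3)=  → 6/14 unlike.
Row 3: A(3,0)–A(3,1)= A(3,0)–B(4,0)≠ A(3,0)–B(4,1)≠ A(3,1)–B(3,2)≠ A(3,1)–B(4,1)≠ A(3,1)–B(4,0)≠ B(3,2)–A(3,3)≠ B(3,2)–A(4,3)≠ B(3,2)–B(4,1)= A(3,3)–B(3,4)≠ A(3,3)–A(4,3)= A(3,3)–B(4,4)≠ B(3,4)–B(4,4)= B(3,4)–A(4,3)≠  → 10/14 unlike.
Row 4: B(4,0)–B(4,1)= B(4,0)–A(5,0)≠ B(4,0)–A(5,1)≠ B(4,1)–A(5,1)≠ B(4,1)–A(5,2)≠ B(4,1)–A(5,0)≠ A(4,3)–B(4,4)≠ A(4,3)–B(5,3)≠ A(4,3)–A(5,2)= B(4,4)–B(5,3)=  → 7/10 unlike.
Row 5: A(5,0)–A(5,1)= A(5,1)–A(5,2)= A(5,2)–B(5,3)≠  → 1/3 unlike.
Total adjacent occupied pairs: 66; unlike-type pairs: 31.
31/66 is already in lowest terms.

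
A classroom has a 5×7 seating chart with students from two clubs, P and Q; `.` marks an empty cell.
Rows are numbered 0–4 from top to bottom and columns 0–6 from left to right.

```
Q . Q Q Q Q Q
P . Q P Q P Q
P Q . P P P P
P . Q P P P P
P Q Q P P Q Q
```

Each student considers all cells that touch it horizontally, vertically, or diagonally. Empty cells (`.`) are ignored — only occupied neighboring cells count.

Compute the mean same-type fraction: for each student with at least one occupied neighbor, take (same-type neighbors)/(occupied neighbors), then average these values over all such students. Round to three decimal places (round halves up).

(0,0)Q 0/1
(0,2)Q 2/3
(0,3)Q 4/5
(0,4)Q 3/5
(0,5)Q 4/5
(0,6)Q 2/3
(1,0)P 1/3
(1,2)Q 3/5
(1,3)P 2/7
(1,4)Q 3/8
(1,5)P 3/8
(1,6)Q 2/5
(2,0)P 2/3
(2,1)Q 2/5
(2,3)P 4/7
(2,4)P 7/8
(2,5)P 6/8
(2,6)P 4/5
(3,0)P 2/4
(3,2)Q 3/6
(3,3)P 5/7
(3,4)P 7/8
(3,5)P 6/8
(3,6)P 3/5
(4,0)P 1/2
(4,1)Q 2/4
(4,2)Q 2/4
(4,3)P 3/5
(4,4)P 4/5
(4,5)Q 1/5
(4,6)Q 1/3
Sum over 31 students: 0/1 + 2/3 + 4/5 + 3/5 + 4/5 + 2/3 + 1/3 + 3/5 + 2/7 + 3/8 + 3/8 + 2/5 + 2/3 + 2/5 + 4/7 + 7/8 + 6/8 + 4/5 + 2/4 + 3/6 + 5/7 + 7/8 + 6/8 + 3/5 + 1/2 + 2/4 + 2/4 + 3/5 + 4/5 + 1/5 + 1/3 = 3641/210; mean = 3641/210 ÷ 31 = 3641/6510 = 0.559293… → 0.559.

0.559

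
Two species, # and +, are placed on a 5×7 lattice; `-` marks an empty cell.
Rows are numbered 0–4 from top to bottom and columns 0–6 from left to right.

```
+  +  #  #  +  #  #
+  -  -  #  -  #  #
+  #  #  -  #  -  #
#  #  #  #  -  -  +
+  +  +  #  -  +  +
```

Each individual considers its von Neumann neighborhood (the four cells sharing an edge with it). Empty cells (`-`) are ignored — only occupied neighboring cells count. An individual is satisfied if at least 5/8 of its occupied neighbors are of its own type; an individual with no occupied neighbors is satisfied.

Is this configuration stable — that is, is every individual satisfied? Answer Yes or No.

(0,0)+ 2/2 ok
(0,1)+ 1/2 unhappy
(0,2)# 1/2 unhappy
(0,3)# 2/3 ok
(0,4)+ 0/2 unhappy
(0,5)# 2/3 ok
(0,6)# 2/2 ok
(1,0)+ 2/2 ok
(1,3)# 1/1 ok
(1,5)# 2/2 ok
(1,6)# 3/3 ok
(2,0)+ 1/3 unhappy
(2,1)# 2/3 ok
(2,2)# 2/2 ok
(2,4)# 0/0 ok
(2,6)# 1/2 unhappy
(3,0)# 1/3 unhappy
(3,1)# 3/4 ok
(3,2)# 3/4 ok
(3,3)# 2/2 ok
(3,6)+ 1/2 unhappy
(4,0)+ 1/2 unhappy
(4,1)+ 2/3 ok
(4,2)+ 1/3 unhappy
(4,3)# 1/2 unhappy
(4,5)+ 1/1 ok
(4,6)+ 2/2 ok
For instance (0,1) has only 1/2 same-type neighbors, below 5/8.

No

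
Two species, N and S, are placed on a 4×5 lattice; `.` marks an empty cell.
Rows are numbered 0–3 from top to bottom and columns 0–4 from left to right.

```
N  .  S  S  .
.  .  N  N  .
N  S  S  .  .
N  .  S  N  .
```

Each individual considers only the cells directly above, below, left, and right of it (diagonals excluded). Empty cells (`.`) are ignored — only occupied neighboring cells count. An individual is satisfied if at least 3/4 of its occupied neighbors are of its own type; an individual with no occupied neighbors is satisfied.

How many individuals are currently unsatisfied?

Row 0: (0,0)N 0/0 satisfied · (0,2)S 1/2 not · (0,3)S 1/2 not
Row 1: (1,2)N 1/3 not · (1,3)N 1/2 not
Row 2: (2,0)N 1/2 not · (2,1)S 1/2 not · (2,2)S 2/3 not
Row 3: (3,0)N 1/1 satisfied · (3,2)S 1/2 not · (3,3)N 0/1 not
Unsatisfied: (0,2), (0,3), (1,2), (1,3), (2,0), (2,1), (2,2), (3,2), (3,3) — 9 in total.

9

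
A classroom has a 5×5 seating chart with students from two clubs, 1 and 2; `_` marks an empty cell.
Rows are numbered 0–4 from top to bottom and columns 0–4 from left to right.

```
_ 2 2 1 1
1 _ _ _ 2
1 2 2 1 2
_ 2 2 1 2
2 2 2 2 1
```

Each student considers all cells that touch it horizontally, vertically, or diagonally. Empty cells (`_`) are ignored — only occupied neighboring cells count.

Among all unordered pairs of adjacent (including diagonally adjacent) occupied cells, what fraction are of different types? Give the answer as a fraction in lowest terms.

20/43

Scan each occupied cell's neighbors to the right and below (and the two forward diagonals) so each pair is counted once.
Row 0: 2(0,1)–2(0,2)= 2(0,1)–1(1,0)≠ 2(0,2)–1(0,3)≠ 1(0,3)–1(0,4)= 1(0,3)–2(1,4)≠ 1(0,4)–2(1,4)≠  → 4/6 unlike.
Row 1: 1(1,0)–1(2,0)= 1(1,0)–2(2,1)≠ 2(1,4)–2(2,4)= 2(1,4)–1(2,3)≠  → 2/4 unlike.
Row 2: 1(2,0)–2(2,1)≠ 1(2,0)–2(3,1)≠ 2(2,1)–2(2,2)= 2(2,1)–2(3,1)= 2(2,1)–2(3,2)= 2(2,2)–1(2,3)≠ 2(2,2)–2(3,2)= 2(2,2)–1(3,3)≠ 2(2,2)–2(3,1)= 1(2,3)–2(2,4)≠ 1(2,3)–1(3,3)= 1(2,3)–2(3,4)≠ 1(2,3)–2(3,2)≠ 2(2,4)–2(3,4)= 2(2,4)–1(3,3)≠  → 8/15 unlike.
Row 3: 2(3,1)–2(3,2)= 2(3,1)–2(4,1)= 2(3,1)–2(4,2)= 2(3,1)–2(4,0)= 2(3,2)–1(3,3)≠ 2(3,2)–2(4,2)= 2(3,2)–2(4,3)= 2(3,2)–2(4,1)= 1(3,3)–2(3,4)≠ 1(3,3)–2(4,3)≠ 1(3,3)–1(4,4)= 1(3,3)–2(4,2)≠ 2(3,4)–1(4,4)≠ 2(3,4)–2(4,3)=  → 5/14 unlike.
Row 4: 2(4,0)–2(4,1)= 2(4,1)–2(4,2)= 2(4,2)–2(4,3)= 2(4,3)–1(4,4)≠  → 1/4 unlike.
Total adjacent occupied pairs: 43; unlike-type pairs: 20.
20/43 is already in lowest terms.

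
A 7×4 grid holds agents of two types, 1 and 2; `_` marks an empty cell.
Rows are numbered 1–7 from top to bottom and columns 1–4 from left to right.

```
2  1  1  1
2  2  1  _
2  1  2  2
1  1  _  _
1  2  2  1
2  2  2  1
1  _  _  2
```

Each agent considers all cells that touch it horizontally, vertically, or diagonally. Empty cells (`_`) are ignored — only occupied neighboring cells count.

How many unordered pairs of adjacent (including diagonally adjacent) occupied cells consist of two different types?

Scan each occupied cell's neighbors to the right and below (and the two forward diagonals) so each pair is counted once.
From row 1: 4 unlike of 11 pairs (running 4/11).
From row 2: 5 unlike of 10 pairs (running 9/21).
From row 3: 5 unlike of 8 pairs (running 14/29).
From row 4: 3 unlike of 6 pairs (running 17/35).
From row 5: 6 unlike of 13 pairs (running 23/48).
From row 6: 4 unlike of 7 pairs (running 27/55).
Total adjacent occupied pairs: 55; unlike-type pairs: 27.

27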